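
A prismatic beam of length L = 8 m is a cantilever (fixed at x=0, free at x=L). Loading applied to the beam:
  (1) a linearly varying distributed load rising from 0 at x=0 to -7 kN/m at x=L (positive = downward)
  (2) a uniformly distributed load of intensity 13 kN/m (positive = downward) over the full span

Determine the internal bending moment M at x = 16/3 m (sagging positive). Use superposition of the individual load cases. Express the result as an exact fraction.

Load 1 — triangular load w₀=-7 kN/m (0→w₀ over full span):
  M_1 = w₀Lx/2 - w₀L²/3 - w₀x³/(6L) = (-7)·8·(16/3)/2 - (-7)·8²/3 - (-7)·(16/3)³/(6·8) = 1792/81 kN·m
Load 2 — uniform load w=13 kN/m over full span:
  M_2 = -w(L-x)²/2 = -13·(8-(16/3))²/2 = -416/9 kN·m
Superposition: M = Σ M_i = -1952/81 kN·m ≈ -24.098765 kN·m

M(16/3) = -1952/81 kN·m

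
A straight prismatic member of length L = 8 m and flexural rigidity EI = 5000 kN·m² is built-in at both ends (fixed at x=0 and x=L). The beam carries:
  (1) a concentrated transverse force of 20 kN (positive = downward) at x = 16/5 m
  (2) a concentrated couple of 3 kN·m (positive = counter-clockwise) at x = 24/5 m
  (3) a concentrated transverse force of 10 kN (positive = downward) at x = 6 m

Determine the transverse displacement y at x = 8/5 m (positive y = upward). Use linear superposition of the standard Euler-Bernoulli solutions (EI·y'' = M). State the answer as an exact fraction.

y(8/5) = -1183/234375 m

Load 1 — point force P=20 kN at a=16/5 m (b=L-a=24/5):
  y_1 = -Pb²x²(3aL-(3a+b)x)/(6L³EI)  [x≤a] = -20·(24/5)²·(8/5)²·(3·(16/5)·8-(3·(16/5)+(24/5))·(8/5))/(6·8³·5000) = -8064/1953125 m
Load 2 — applied couple M₀=3 kN·m at a=24/5 m (b=L-a=16/5):
  y_2 = (R_Ax³/6 - M_Ax²/2)/EI  [x≤a] with R_A=27/50, M_A=24/25 = ((27/50)·(8/5)³/6 - (24/25)·(8/5)²/2)/5000 = -336/1953125 m
Load 3 — point force P=10 kN at a=6 m (b=L-a=2):
  y_3 = -Pb²x²(3aL-(3a+b)x)/(6L³EI)  [x≤a] = -10·2²·(8/5)²·(3·6·8-(3·6+2)·(8/5))/(6·8³·5000) = -7/9375 m
Superposition: y = Σ y_i = -1183/234375 m ≈ -0.005047 m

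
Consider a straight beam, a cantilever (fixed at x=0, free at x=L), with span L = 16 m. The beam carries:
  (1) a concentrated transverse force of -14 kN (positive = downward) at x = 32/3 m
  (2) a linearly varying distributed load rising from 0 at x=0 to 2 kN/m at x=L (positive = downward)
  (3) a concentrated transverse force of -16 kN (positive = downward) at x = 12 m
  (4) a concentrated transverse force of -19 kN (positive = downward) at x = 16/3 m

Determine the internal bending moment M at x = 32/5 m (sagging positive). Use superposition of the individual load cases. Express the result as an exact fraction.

M(32/5) = 28352/375 kN·m

Load 1 — point force P=-14 kN at a=32/3 m (b=L-a=16/3):
  M_1 = -P(a-x)  [x≤a] = -(-14)·((32/3)-(32/5)) = 896/15 kN·m
Load 2 — triangular load w₀=2 kN/m (0→w₀ over full span):
  M_2 = w₀Lx/2 - w₀L²/3 - w₀x³/(6L) = 2·16·(32/5)/2 - 2·16²/3 - 2·(32/5)³/(6·16) = -9216/125 kN·m
Load 3 — point force P=-16 kN at a=12 m (b=L-a=4):
  M_3 = -P(a-x)  [x≤a] = -(-16)·(12-(32/5)) = 448/5 kN·m
Load 4 — point force P=-19 kN at a=16/3 m (b=L-a=32/3):
  M_4 = 0  [x>a] = 0 kN·m
Superposition: M = Σ M_i = 28352/375 kN·m ≈ 75.605333 kN·m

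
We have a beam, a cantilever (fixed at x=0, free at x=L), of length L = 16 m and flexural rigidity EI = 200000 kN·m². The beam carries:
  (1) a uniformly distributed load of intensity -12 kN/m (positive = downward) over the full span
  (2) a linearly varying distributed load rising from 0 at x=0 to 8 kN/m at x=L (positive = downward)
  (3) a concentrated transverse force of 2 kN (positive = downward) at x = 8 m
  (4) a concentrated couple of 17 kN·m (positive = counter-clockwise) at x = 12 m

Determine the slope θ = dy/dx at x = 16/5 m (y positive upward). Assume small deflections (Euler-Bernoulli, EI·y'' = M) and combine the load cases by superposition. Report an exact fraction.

θ(16/5) = 252199/23437500 rad

Load 1 — uniform load w=-12 kN/m over full span:
  θ_1 = -wx(x²-3Lx+3L²)/(6EI) = -(-12)·(16/5)·((16/5)²-3·16·(16/5)+3·16²)/(6·200000) = 7808/390625 rad
Load 2 — triangular load w₀=8 kN/m (0→w₀ over full span):
  θ_2 = (w₀Lx²/4-w₀L²x/3-w₀x⁴/(24L))/EI = (8·16·(16/5)²/4-8·16²·(16/5)/3-8·(16/5)⁴/(24·16))/200000 = -54464/5859375 rad
Load 3 — point force P=2 kN at a=8 m (b=L-a=8):
  θ_3 = -Px(2a-x)/(2EI)  [x≤a] = -2·(16/5)·(2·8-(16/5))/(2·200000) = -16/78125 rad
Load 4 — applied couple M₀=17 kN·m at a=12 m (b=L-a=4):
  θ_4 = M₀x/EI  [x≤a] = 17·(16/5)/200000 = 17/62500 rad
Superposition: θ = Σ θ_i = 252199/23437500 rad ≈ 0.010760 rad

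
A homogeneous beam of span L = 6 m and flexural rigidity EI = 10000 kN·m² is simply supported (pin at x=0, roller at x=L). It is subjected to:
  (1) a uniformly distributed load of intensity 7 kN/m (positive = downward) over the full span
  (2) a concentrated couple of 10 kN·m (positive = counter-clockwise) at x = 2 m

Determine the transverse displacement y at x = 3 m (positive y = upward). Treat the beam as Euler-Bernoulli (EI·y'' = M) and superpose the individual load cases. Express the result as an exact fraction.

y(3) = -169/16000 m

Load 1 — uniform load w=7 kN/m over full span:
  y_1 = -wx(L³-2Lx²+x³)/(24EI) = -7·3·(6³-2·6·3²+3³)/(24·10000) = -189/16000 m
Load 2 — applied couple M₀=10 kN·m at a=2 m (b=L-a=4):
  y_2 = (M₀x³/(6L)-M₀(x-a)²/2+C₁x)/EI  [x>a] with C₁=M₀(3b²-L²)/(6L)=10/3 = (10·3³/(6·6)-10·(3-2)²/2+(10/3)·3)/10000 = 1/800 m
Superposition: y = Σ y_i = -169/16000 m ≈ -0.010563 m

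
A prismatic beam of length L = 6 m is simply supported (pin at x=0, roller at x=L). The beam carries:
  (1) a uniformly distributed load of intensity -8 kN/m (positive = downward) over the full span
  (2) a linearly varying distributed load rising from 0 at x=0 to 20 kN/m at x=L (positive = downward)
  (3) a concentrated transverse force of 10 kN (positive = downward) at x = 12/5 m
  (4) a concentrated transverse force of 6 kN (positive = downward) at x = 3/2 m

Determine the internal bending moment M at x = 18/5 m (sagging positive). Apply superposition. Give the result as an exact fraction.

M(18/5) = 618/25 kN·m

Load 1 — uniform load w=-8 kN/m over full span:
  M_1 = wx(L-x)/2 = (-8)·(18/5)·(6-(18/5))/2 = -864/25 kN·m
Load 2 — triangular load w₀=20 kN/m (0→w₀ over full span):
  M_2 = w₀Lx/6 - w₀x³/(6L) = 20·6·(18/5)/6 - 20·(18/5)³/(6·6) = 1152/25 kN·m
Load 3 — point force P=10 kN at a=12/5 m (b=L-a=18/5):
  M_3 = Pa(L-x)/L  [x>a] = 10·(12/5)·(6-(18/5))/6 = 48/5 kN·m
Load 4 — point force P=6 kN at a=3/2 m (b=L-a=9/2):
  M_4 = Pa(L-x)/L  [x>a] = 6·(3/2)·(6-(18/5))/6 = 18/5 kN·m
Superposition: M = Σ M_i = 618/25 kN·m ≈ 24.720000 kN·m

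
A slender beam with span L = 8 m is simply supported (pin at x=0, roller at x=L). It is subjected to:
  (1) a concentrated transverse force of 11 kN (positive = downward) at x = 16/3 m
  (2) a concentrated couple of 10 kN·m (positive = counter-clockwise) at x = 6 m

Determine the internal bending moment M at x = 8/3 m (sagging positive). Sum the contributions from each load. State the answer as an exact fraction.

M(8/3) = 118/9 kN·m

Load 1 — point force P=11 kN at a=16/3 m (b=L-a=8/3):
  M_1 = Pbx/L  [x≤a] = 11·(8/3)·(8/3)/8 = 88/9 kN·m
Load 2 — applied couple M₀=10 kN·m at a=6 m (b=L-a=2):
  M_2 = M₀x/L  [x≤a] = 10·(8/3)/8 = 10/3 kN·m
Superposition: M = Σ M_i = 118/9 kN·m ≈ 13.111111 kN·m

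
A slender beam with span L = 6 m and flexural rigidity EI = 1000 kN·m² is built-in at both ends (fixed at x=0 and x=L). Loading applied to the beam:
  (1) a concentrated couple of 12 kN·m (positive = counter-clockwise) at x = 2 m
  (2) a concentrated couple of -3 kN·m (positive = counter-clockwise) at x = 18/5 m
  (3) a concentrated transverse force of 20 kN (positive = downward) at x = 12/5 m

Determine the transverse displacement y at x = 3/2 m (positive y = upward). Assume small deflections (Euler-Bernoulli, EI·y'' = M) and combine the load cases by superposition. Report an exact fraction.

Load 1 — applied couple M₀=12 kN·m at a=2 m (b=L-a=4):
  y_1 = (R_Ax³/6 - M_Ax²/2)/EI  [x≤a] with R_A=8/3, M_A=0 = ((8/3)·(3/2)³/6 - 0·(3/2)²/2)/1000 = 3/2000 m
Load 2 — applied couple M₀=-3 kN·m at a=18/5 m (b=L-a=12/5):
  y_2 = (R_Ax³/6 - M_Ax²/2)/EI  [x≤a] with R_A=-18/25, M_A=-24/25 = ((-18/25)·(3/2)³/6 - (-24/25)·(3/2)²/2)/1000 = 27/40000 m
Load 3 — point force P=20 kN at a=12/5 m (b=L-a=18/5):
  y_3 = -Pb²x²(3aL-(3a+b)x)/(6L³EI)  [x≤a] = -20·(18/5)²·(3/2)²·(3·(12/5)·6-(3·(12/5)+(18/5))·(3/2))/(6·6³·1000) = -243/20000 m
Superposition: y = Σ y_i = -399/40000 m ≈ -0.009975 m

y(3/2) = -399/40000 m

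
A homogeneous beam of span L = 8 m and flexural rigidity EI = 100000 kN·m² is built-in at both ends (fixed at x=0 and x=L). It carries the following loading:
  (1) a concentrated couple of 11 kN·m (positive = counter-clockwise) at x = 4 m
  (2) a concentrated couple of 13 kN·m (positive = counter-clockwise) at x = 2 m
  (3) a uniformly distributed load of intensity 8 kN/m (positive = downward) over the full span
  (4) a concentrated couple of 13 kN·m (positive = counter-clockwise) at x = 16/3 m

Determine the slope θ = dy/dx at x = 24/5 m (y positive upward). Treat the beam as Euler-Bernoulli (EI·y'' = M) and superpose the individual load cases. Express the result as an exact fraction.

Load 1 — applied couple M₀=11 kN·m at a=4 m (b=L-a=4):
  θ_1 = (R_Ax²/2 - M_Ax - M₀(x-a))/EI  [x>a] with R_A=33/16, M_A=11/4 = ((33/16)·(24/5)²/2 - (11/4)·(24/5) - 11·((24/5)-4))/100000 = 11/625000 rad
Load 2 — applied couple M₀=13 kN·m at a=2 m (b=L-a=6):
  θ_2 = (R_Ax²/2 - M_Ax - M₀(x-a))/EI  [x>a] with R_A=117/64, M_A=-39/16 = ((117/64)·(24/5)²/2 - (-39/16)·(24/5) - 13·((24/5)-2))/100000 = -91/2500000 rad
Load 3 — uniform load w=8 kN/m over full span:
  θ_3 = -wx(L-x)(L-2x)/(12EI) = -8·(24/5)·(8-(24/5))·(8-2·(24/5))/(12·100000) = 64/390625 rad
Load 4 — applied couple M₀=13 kN·m at a=16/3 m (b=L-a=8/3):
  θ_4 = (R_Ax²/2 - M_Ax)/EI  [x≤a] with R_A=13/6, M_A=13/3 = ((13/6)·(24/5)²/2 - (13/3)·(24/5))/100000 = 13/312500 rad
Superposition: θ = Σ θ_i = 2333/12500000 rad ≈ 0.000187 rad

θ(24/5) = 2333/12500000 rad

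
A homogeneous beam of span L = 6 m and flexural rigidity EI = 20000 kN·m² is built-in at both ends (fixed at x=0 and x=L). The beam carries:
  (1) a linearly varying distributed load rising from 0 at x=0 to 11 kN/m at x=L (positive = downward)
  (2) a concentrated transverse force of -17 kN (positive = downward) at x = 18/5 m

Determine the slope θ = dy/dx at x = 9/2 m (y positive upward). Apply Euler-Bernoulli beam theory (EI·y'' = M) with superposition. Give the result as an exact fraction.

Load 1 — triangular load w₀=11 kN/m (0→w₀ over full span):
  θ_1 = -w₀(2x(L-x)(L-2x)(x+2L)+x²(L-x)²)/(120LEI) = -11·(2·(9/2)·(6-(9/2))·(6-2·(9/2))·((9/2)+2·6)+(9/2)²·(6-(9/2))²)/(120·6·20000) = 12177/25600000 rad
Load 2 — point force P=-17 kN at a=18/5 m (b=L-a=12/5):
  θ_2 = Pa²(L-x)(2bL-(3b+a)(L-x))/(2L³EI)  [x>a] = (-17)·(18/5)²·(6-(9/2))·(2·(12/5)·6-(3·(12/5)+(18/5))·(6-(9/2)))/(2·6³·20000) = -9639/20000000 rad
Superposition: θ = Σ θ_i = -4023/640000000 rad ≈ -0.000006 rad

θ(9/2) = -4023/640000000 rad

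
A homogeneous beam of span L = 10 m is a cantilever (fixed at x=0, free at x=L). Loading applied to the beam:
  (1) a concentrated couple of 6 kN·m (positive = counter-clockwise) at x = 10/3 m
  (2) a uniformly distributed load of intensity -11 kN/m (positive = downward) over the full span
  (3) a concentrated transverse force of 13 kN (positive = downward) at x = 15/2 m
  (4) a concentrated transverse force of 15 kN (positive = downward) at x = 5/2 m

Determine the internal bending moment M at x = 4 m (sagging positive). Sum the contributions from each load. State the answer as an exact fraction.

M(4) = 305/2 kN·m

Load 1 — applied couple M₀=6 kN·m at a=10/3 m (b=L-a=20/3):
  M_1 = 0  [x>a] = 0 kN·m
Load 2 — uniform load w=-11 kN/m over full span:
  M_2 = -w(L-x)²/2 = -(-11)·(10-4)²/2 = 198 kN·m
Load 3 — point force P=13 kN at a=15/2 m (b=L-a=5/2):
  M_3 = -P(a-x)  [x≤a] = -13·((15/2)-4) = -91/2 kN·m
Load 4 — point force P=15 kN at a=5/2 m (b=L-a=15/2):
  M_4 = 0  [x>a] = 0 kN·m
Superposition: M = Σ M_i = 305/2 kN·m ≈ 152.500000 kN·m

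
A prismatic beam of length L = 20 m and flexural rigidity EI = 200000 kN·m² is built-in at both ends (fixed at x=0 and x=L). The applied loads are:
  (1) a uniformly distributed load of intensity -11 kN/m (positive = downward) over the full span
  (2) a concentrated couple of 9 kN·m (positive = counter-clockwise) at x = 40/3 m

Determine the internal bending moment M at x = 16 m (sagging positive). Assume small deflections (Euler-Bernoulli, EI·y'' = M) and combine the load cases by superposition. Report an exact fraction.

Load 1 — uniform load w=-11 kN/m over full span:
  M_1 = wLx/2 - wL²/12 - wx²/2 = (-11)·20·16/2 - (-11)·20²/12 - (-11)·16²/2 = 44/3 kN·m
Load 2 — applied couple M₀=9 kN·m at a=40/3 m (b=L-a=20/3):
  M_2 = R_Ax - M_A - M₀  [x>a] with R_A=3/5, M_A=3 = (3/5)·16 - 3 - 9 = -12/5 kN·m
Superposition: M = Σ M_i = 184/15 kN·m ≈ 12.266667 kN·m

M(16) = 184/15 kN·m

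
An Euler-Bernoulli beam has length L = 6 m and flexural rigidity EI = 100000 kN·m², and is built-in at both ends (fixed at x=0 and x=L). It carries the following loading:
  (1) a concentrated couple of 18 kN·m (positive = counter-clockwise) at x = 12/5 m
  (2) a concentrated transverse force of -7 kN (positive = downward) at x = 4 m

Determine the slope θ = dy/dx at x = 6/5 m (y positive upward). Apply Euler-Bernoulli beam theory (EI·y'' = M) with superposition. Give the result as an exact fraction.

Load 1 — applied couple M₀=18 kN·m at a=12/5 m (b=L-a=18/5):
  θ_1 = (R_Ax²/2 - M_Ax)/EI  [x≤a] with R_A=108/25, M_A=54/25 = ((108/25)·(6/5)²/2 - (54/25)·(6/5))/100000 = 81/15625000 rad
Load 2 — point force P=-7 kN at a=4 m (b=L-a=2):
  θ_2 = -Pb²x(2aL-(3a+b)x)/(2L³EI)  [x≤a] = -(-7)·2²·(6/5)·(2·4·6-(3·4+2)·(6/5))/(2·6³·100000) = 91/3750000 rad
Superposition: θ = Σ θ_i = 2761/93750000 rad ≈ 0.000029 rad

θ(6/5) = 2761/93750000 rad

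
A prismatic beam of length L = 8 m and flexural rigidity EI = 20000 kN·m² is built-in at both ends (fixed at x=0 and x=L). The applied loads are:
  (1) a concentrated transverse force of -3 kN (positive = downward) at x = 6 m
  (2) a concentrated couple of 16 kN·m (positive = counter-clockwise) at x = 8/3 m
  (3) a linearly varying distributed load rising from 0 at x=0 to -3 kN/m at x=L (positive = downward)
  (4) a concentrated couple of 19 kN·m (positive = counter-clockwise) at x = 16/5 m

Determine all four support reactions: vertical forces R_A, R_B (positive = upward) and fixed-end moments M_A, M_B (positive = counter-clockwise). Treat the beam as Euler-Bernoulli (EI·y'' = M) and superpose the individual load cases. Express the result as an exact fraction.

R_A = 4843/2400 kN, M_A = -1049/200 kN·m, R_B = -40843/2400 kN, M_B = 14633/600 kN·m

Load 1 — point force P=-3 kN at a=6 m (b=L-a=2):
  R_A = Pb²(3a+b)/L³ = (-3)·2²·(3·6+2)/8³ = -15/32 kN
  M_A = Pab²/L² = (-3)·6·2²/8² = -9/8 kN·m
  R_B = Pa²(a+3b)/L³ = (-3)·6²·(6+3·2)/8³ = -81/32 kN
  M_B = -Pa²b/L² = -(-3)·6²·2/8² = 27/8 kN·m
Load 2 — applied couple M₀=16 kN·m at a=8/3 m (b=L-a=16/3):
  R_A = 6M₀ab/L³ = 6·16·(8/3)·(16/3)/8³ = 8/3 kN
  M_A = M₀b(2a-b)/L² = 16·(16/3)·(2·(8/3)-(16/3))/8² = 0 kN·m
  R_B = -6M₀ab/L³ = -6·16·(8/3)·(16/3)/8³ = -8/3 kN
  M_B = M₀a(2b-a)/L² = 16·(8/3)·(2·(16/3)-(8/3))/8² = 16/3 kN·m
Load 3 — triangular load w₀=-3 kN/m (0→w₀ over full span):
  R_A = 3w₀L/20 = 3·(-3)·8/20 = -18/5 kN
  M_A = w₀L²/30 = (-3)·8²/30 = -32/5 kN·m
  R_B = 7w₀L/20 = 7·(-3)·8/20 = -42/5 kN
  M_B = -w₀L²/20 = -(-3)·8²/20 = 48/5 kN·m
Load 4 — applied couple M₀=19 kN·m at a=16/5 m (b=L-a=24/5):
  R_A = 6M₀ab/L³ = 6·19·(16/5)·(24/5)/8³ = 171/50 kN
  M_A = M₀b(2a-b)/L² = 19·(24/5)·(2·(16/5)-(24/5))/8² = 57/25 kN·m
  R_B = -6M₀ab/L³ = -6·19·(16/5)·(24/5)/8³ = -171/50 kN
  M_B = M₀a(2b-a)/L² = 19·(16/5)·(2·(24/5)-(16/5))/8² = 152/25 kN·m
Superposition: R_A = 4843/2400 kN, M_A = -1049/200 kN·m, R_B = -40843/2400 kN, M_B = 14633/600 kN·m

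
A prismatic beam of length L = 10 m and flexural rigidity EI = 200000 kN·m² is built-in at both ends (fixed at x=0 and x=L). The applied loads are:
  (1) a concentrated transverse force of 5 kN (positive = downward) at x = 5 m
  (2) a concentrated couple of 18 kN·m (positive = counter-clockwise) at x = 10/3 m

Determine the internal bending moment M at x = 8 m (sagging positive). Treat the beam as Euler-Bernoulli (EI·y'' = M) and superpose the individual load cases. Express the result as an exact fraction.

Load 1 — point force P=5 kN at a=5 m (b=L-a=5):
  M_1 = Pa²(a+3b)(L-x)/L³ - Pa²b/L²  [x>a] = 5·5²·(5+3·5)·(10-8)/10³ - 5·5²·5/10² = -5/4 kN·m
Load 2 — applied couple M₀=18 kN·m at a=10/3 m (b=L-a=20/3):
  M_2 = R_Ax - M_A - M₀  [x>a] with R_A=12/5, M_A=0 = (12/5)·8 - 0 - 18 = 6/5 kN·m
Superposition: M = Σ M_i = -1/20 kN·m ≈ -0.050000 kN·m

M(8) = -1/20 kN·m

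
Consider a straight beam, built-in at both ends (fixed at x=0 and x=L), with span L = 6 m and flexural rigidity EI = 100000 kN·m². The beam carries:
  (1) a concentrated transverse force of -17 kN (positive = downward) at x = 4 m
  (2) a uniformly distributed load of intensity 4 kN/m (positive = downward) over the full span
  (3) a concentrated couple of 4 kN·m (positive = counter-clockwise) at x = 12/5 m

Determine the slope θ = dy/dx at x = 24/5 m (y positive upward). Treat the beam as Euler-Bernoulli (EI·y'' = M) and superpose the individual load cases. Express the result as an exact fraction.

θ(24/5) = -703/23437500 rad

Load 1 — point force P=-17 kN at a=4 m (b=L-a=2):
  θ_1 = Pa²(L-x)(2bL-(3b+a)(L-x))/(2L³EI)  [x>a] = (-17)·4²·(6-(24/5))·(2·2·6-(3·2+4)·(6-(24/5)))/(2·6³·100000) = -17/187500 rad
Load 2 — uniform load w=4 kN/m over full span:
  θ_2 = -wx(L-x)(L-2x)/(12EI) = -4·(24/5)·(6-(24/5))·(6-2·(24/5))/(12·100000) = 27/390625 rad
Load 3 — applied couple M₀=4 kN·m at a=12/5 m (b=L-a=18/5):
  θ_3 = (R_Ax²/2 - M_Ax - M₀(x-a))/EI  [x>a] with R_A=24/25, M_A=12/25 = ((24/25)·(24/5)²/2 - (12/25)·(24/5) - 4·((24/5)-(12/5)))/100000 = -33/3906250 rad
Superposition: θ = Σ θ_i = -703/23437500 rad ≈ -0.000030 rad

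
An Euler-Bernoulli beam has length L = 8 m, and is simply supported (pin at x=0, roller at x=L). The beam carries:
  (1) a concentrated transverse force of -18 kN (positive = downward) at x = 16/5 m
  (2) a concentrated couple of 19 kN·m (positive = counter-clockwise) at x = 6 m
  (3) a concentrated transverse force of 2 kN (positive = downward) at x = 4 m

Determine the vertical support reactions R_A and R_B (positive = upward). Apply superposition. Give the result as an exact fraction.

R_A = -297/40 kN, R_B = -343/40 kN

Load 1 — point force P=-18 kN at a=16/5 m (b=L-a=24/5):
  R_A = Pb/L = (-18)·(24/5)/8 = -54/5 kN
  R_B = Pa/L = (-18)·(16/5)/8 = -36/5 kN
Load 2 — applied couple M₀=19 kN·m at a=6 m (b=L-a=2):
  R_A = M₀/L = 19/8 kN
  R_B = -M₀/L = -19/8 kN
Load 3 — point force P=2 kN at a=4 m (b=L-a=4):
  R_A = Pb/L = 2·4/8 = 1 kN
  R_B = Pa/L = 2·4/8 = 1 kN
Superposition: R_A = -297/40 kN, R_B = -343/40 kN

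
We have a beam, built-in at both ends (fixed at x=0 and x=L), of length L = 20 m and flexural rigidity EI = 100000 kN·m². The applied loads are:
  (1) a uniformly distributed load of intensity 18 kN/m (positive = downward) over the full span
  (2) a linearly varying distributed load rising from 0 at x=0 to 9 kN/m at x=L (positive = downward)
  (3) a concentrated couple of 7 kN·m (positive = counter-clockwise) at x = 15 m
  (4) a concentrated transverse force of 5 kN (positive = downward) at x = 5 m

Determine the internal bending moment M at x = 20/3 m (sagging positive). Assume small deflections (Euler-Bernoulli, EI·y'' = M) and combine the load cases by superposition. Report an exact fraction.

M(20/3) = 4391/18 kN·m

Load 1 — uniform load w=18 kN/m over full span:
  M_1 = wLx/2 - wL²/12 - wx²/2 = 18·20·(20/3)/2 - 18·20²/12 - 18·(20/3)²/2 = 200 kN·m
Load 2 — triangular load w₀=9 kN/m (0→w₀ over full span):
  M_2 = 3w₀Lx/20 - w₀L²/30 - w₀x³/(6L) = 3·9·20·(20/3)/20 - 9·20²/30 - 9·(20/3)³/(6·20) = 340/9 kN·m
Load 3 — applied couple M₀=7 kN·m at a=15 m (b=L-a=5):
  M_3 = R_Ax - M_A  [x≤a] with R_A=63/160, M_A=35/16 = (63/160)·(20/3) - (35/16) = 7/16 kN·m
Load 4 — point force P=5 kN at a=5 m (b=L-a=15):
  M_4 = Pa²(a+3b)(L-x)/L³ - Pa²b/L²  [x>a] = 5·5²·(5+3·15)·(20-(20/3))/20³ - 5·5²·15/20² = 275/48 kN·m
Superposition: M = Σ M_i = 4391/18 kN·m ≈ 243.944444 kN·m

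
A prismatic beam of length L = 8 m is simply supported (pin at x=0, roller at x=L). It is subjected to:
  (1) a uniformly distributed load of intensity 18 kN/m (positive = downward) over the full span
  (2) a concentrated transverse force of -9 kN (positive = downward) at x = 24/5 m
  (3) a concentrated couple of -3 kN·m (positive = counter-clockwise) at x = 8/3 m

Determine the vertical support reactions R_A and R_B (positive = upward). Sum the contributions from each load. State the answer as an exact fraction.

Load 1 — uniform load w=18 kN/m over full span:
  R_A = wL/2 = 18·8/2 = 72 kN
  R_B = wL/2 = 18·8/2 = 72 kN
Load 2 — point force P=-9 kN at a=24/5 m (b=L-a=16/5):
  R_A = Pb/L = (-9)·(16/5)/8 = -18/5 kN
  R_B = Pa/L = (-9)·(24/5)/8 = -27/5 kN
Load 3 — applied couple M₀=-3 kN·m at a=8/3 m (b=L-a=16/3):
  R_A = M₀/L = (-3)/8 = -3/8 kN
  R_B = -M₀/L = -(-3)/8 = 3/8 kN
Superposition: R_A = 2721/40 kN, R_B = 2679/40 kN

R_A = 2721/40 kN, R_B = 2679/40 kN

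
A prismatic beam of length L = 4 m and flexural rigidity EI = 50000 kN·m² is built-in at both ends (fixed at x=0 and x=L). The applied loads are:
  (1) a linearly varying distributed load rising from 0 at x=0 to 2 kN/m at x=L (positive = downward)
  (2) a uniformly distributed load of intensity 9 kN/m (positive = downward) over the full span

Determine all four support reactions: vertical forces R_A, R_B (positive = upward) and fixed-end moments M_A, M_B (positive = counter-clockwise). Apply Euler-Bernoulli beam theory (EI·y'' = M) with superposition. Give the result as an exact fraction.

R_A = 96/5 kN, M_A = 196/15 kN·m, R_B = 104/5 kN, M_B = -68/5 kN·m

Load 1 — triangular load w₀=2 kN/m (0→w₀ over full span):
  R_A = 3w₀L/20 = 3·2·4/20 = 6/5 kN
  M_A = w₀L²/30 = 2·4²/30 = 16/15 kN·m
  R_B = 7w₀L/20 = 7·2·4/20 = 14/5 kN
  M_B = -w₀L²/20 = -2·4²/20 = -8/5 kN·m
Load 2 — uniform load w=9 kN/m over full span:
  R_A = wL/2 = 9·4/2 = 18 kN
  M_A = wL²/12 = 9·4²/12 = 12 kN·m
  R_B = wL/2 = 9·4/2 = 18 kN
  M_B = -wL²/12 = -9·4²/12 = -12 kN·m
Superposition: R_A = 96/5 kN, M_A = 196/15 kN·m, R_B = 104/5 kN, M_B = -68/5 kN·m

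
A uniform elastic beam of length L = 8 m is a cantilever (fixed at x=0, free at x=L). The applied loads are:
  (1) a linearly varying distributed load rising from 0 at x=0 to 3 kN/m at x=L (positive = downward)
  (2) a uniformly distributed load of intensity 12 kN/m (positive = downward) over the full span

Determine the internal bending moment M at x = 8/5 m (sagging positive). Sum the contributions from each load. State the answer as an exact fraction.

Load 1 — triangular load w₀=3 kN/m (0→w₀ over full span):
  M_1 = w₀Lx/2 - w₀L²/3 - w₀x³/(6L) = 3·8·(8/5)/2 - 3·8²/3 - 3·(8/5)³/(6·8) = -5632/125 kN·m
Load 2 — uniform load w=12 kN/m over full span:
  M_2 = -w(L-x)²/2 = -12·(8-(8/5))²/2 = -6144/25 kN·m
Superposition: M = Σ M_i = -36352/125 kN·m ≈ -290.816000 kN·m

M(8/5) = -36352/125 kN·m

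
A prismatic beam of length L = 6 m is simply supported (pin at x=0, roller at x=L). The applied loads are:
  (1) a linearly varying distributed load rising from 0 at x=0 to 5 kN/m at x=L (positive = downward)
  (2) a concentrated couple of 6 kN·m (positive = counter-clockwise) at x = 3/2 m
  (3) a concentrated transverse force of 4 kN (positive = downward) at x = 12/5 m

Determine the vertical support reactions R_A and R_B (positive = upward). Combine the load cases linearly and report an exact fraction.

R_A = 42/5 kN, R_B = 53/5 kN

Load 1 — triangular load w₀=5 kN/m (0→w₀ over full span):
  R_A = w₀L/6 = 5·6/6 = 5 kN
  R_B = w₀L/3 = 5·6/3 = 10 kN
Load 2 — applied couple M₀=6 kN·m at a=3/2 m (b=L-a=9/2):
  R_A = M₀/L = 6/6 = 1 kN
  R_B = -M₀/L = -6/6 = -1 kN
Load 3 — point force P=4 kN at a=12/5 m (b=L-a=18/5):
  R_A = Pb/L = 4·(18/5)/6 = 12/5 kN
  R_B = Pa/L = 4·(12/5)/6 = 8/5 kN
Superposition: R_A = 42/5 kN, R_B = 53/5 kN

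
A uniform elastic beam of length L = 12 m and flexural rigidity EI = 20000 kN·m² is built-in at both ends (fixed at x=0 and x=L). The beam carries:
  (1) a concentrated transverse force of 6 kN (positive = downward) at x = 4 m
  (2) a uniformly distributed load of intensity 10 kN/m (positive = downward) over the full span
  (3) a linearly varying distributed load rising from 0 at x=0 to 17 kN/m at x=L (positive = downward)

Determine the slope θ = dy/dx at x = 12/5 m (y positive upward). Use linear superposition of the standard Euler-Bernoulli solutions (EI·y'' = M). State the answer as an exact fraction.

θ(12/5) = -5092/390625 rad

Load 1 — point force P=6 kN at a=4 m (b=L-a=8):
  θ_1 = -Pb²x(2aL-(3a+b)x)/(2L³EI)  [x≤a] = -6·8²·(12/5)·(2·4·12-(3·4+8)·(12/5))/(2·12³·20000) = -2/3125 rad
Load 2 — uniform load w=10 kN/m over full span:
  θ_2 = -wx(L-x)(L-2x)/(12EI) = -10·(12/5)·(12-(12/5))·(12-2·(12/5))/(12·20000) = -108/15625 rad
Load 3 — triangular load w₀=17 kN/m (0→w₀ over full span):
  θ_3 = -w₀(2x(L-x)(L-2x)(x+2L)+x²(L-x)²)/(120LEI) = -17·(2·(12/5)·(12-(12/5))·(12-2·(12/5))·((12/5)+2·12)+(12/5)²·(12-(12/5))²)/(120·12·20000) = -2142/390625 rad
Superposition: θ = Σ θ_i = -5092/390625 rad ≈ -0.013036 rad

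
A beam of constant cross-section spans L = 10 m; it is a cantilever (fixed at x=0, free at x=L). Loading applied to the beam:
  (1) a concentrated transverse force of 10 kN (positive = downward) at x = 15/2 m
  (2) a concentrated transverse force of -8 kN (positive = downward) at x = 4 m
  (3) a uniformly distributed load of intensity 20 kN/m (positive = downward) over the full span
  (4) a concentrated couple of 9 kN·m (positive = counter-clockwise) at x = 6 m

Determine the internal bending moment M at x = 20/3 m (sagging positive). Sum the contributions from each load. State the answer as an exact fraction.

Load 1 — point force P=10 kN at a=15/2 m (b=L-a=5/2):
  M_1 = -P(a-x)  [x≤a] = -10·((15/2)-(20/3)) = -25/3 kN·m
Load 2 — point force P=-8 kN at a=4 m (b=L-a=6):
  M_2 = 0  [x>a] = 0 kN·m
Load 3 — uniform load w=20 kN/m over full span:
  M_3 = -w(L-x)²/2 = -20·(10-(20/3))²/2 = -1000/9 kN·m
Load 4 — applied couple M₀=9 kN·m at a=6 m (b=L-a=4):
  M_4 = 0  [x>a] = 0 kN·m
Superposition: M = Σ M_i = -1075/9 kN·m ≈ -119.444444 kN·m

M(20/3) = -1075/9 kN·m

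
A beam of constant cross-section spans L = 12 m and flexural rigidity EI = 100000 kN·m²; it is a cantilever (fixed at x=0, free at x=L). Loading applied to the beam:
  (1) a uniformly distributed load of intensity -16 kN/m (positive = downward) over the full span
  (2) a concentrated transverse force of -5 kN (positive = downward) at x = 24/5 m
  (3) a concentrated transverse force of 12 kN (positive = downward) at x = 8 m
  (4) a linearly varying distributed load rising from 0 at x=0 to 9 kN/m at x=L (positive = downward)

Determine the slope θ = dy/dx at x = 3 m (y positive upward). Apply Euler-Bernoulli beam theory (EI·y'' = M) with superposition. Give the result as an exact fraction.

Load 1 — uniform load w=-16 kN/m over full span:
  θ_1 = -wx(x²-3Lx+3L²)/(6EI) = -(-16)·3·(3²-3·12·3+3·12²)/(6·100000) = 333/12500 rad
Load 2 — point force P=-5 kN at a=24/5 m (b=L-a=36/5):
  θ_2 = -Px(2a-x)/(2EI)  [x≤a] = -(-5)·3·(2·(24/5)-3)/(2·100000) = 99/200000 rad
Load 3 — point force P=12 kN at a=8 m (b=L-a=4):
  θ_3 = -Px(2a-x)/(2EI)  [x≤a] = -12·3·(2·8-3)/(2·100000) = -117/50000 rad
Load 4 — triangular load w₀=9 kN/m (0→w₀ over full span):
  θ_4 = (w₀Lx²/4-w₀L²x/3-w₀x⁴/(24L))/EI = (9·12·3²/4-9·12²·3/3-9·3⁴/(24·12))/100000 = -33777/3200000 rad
Superposition: θ = Σ θ_i = 45567/3200000 rad ≈ 0.014240 rad

θ(3) = 45567/3200000 rad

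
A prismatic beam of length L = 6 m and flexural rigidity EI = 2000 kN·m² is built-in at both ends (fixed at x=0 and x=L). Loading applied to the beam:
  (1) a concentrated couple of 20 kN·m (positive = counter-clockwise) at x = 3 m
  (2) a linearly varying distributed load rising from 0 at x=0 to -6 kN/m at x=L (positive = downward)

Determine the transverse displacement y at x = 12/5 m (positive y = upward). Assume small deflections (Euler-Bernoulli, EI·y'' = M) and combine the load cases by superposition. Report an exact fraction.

Load 1 — applied couple M₀=20 kN·m at a=3 m (b=L-a=3):
  y_1 = (R_Ax³/6 - M_Ax²/2)/EI  [x≤a] with R_A=5, M_A=5 = (5·(12/5)³/6 - 5·(12/5)²/2)/2000 = -9/6250 m
Load 2 — triangular load w₀=-6 kN/m (0→w₀ over full span):
  y_2 = -w₀x²(L-x)²(x+2L)/(120LEI) = -(-6)·(12/5)²·(6-(12/5))²·((12/5)+2·6)/(120·6·2000) = 8748/1953125 m
Superposition: y = Σ y_i = 11871/3906250 m ≈ 0.003039 m

y(12/5) = 11871/3906250 m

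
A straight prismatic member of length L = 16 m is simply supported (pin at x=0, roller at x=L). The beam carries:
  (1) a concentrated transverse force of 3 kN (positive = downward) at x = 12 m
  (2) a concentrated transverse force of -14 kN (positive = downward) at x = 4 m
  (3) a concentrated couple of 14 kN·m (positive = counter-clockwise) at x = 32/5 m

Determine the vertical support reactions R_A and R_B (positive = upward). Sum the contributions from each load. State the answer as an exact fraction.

R_A = -71/8 kN, R_B = -17/8 kN

Load 1 — point force P=3 kN at a=12 m (b=L-a=4):
  R_A = Pb/L = 3·4/16 = 3/4 kN
  R_B = Pa/L = 3·12/16 = 9/4 kN
Load 2 — point force P=-14 kN at a=4 m (b=L-a=12):
  R_A = Pb/L = (-14)·12/16 = -21/2 kN
  R_B = Pa/L = (-14)·4/16 = -7/2 kN
Load 3 — applied couple M₀=14 kN·m at a=32/5 m (b=L-a=48/5):
  R_A = M₀/L = 14/16 = 7/8 kN
  R_B = -M₀/L = -14/16 = -7/8 kN
Superposition: R_A = -71/8 kN, R_B = -17/8 kN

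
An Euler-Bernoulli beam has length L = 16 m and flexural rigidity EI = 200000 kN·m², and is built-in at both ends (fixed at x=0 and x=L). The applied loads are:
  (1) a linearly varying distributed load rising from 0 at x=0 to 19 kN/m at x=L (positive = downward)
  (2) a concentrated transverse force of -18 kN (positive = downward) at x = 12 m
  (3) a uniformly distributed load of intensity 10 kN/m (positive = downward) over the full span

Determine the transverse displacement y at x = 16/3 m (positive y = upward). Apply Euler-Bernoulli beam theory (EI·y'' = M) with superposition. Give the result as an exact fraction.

Load 1 — triangular load w₀=19 kN/m (0→w₀ over full span):
  y_1 = -w₀x²(L-x)²(x+2L)/(120LEI) = -19·(16/3)²·(16-(16/3))²·((16/3)+2·16)/(120·16·200000) = -68096/11390625 m
Load 2 — point force P=-18 kN at a=12 m (b=L-a=4):
  y_2 = -Pb²x²(3aL-(3a+b)x)/(6L³EI)  [x≤a] = -(-18)·4²·(16/3)²·(3·12·16-(3·12+4)·(16/3))/(6·16³·200000) = 17/28125 m
Load 3 — uniform load w=10 kN/m over full span:
  y_3 = -wx²(L-x)²/(24EI) = -10·(16/3)²·(16-(16/3))²/(24·200000) = -1024/151875 m
Superposition: y = Σ y_i = -138011/11390625 m ≈ -0.012116 m

y(16/3) = -138011/11390625 m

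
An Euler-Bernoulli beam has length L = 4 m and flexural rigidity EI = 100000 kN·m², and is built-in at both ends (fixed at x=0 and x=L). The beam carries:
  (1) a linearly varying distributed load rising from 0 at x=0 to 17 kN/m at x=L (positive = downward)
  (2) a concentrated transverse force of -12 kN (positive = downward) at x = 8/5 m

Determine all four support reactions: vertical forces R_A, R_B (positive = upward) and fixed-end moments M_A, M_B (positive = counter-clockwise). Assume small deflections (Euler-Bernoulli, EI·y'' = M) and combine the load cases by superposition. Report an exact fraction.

R_A = 303/125 kN, M_A = 808/375 kN·m, R_B = 2447/125 kN, M_B = -1124/125 kN·m

Load 1 — triangular load w₀=17 kN/m (0→w₀ over full span):
  R_A = 3w₀L/20 = 3·17·4/20 = 51/5 kN
  M_A = w₀L²/30 = 17·4²/30 = 136/15 kN·m
  R_B = 7w₀L/20 = 7·17·4/20 = 119/5 kN
  M_B = -w₀L²/20 = -17·4²/20 = -68/5 kN·m
Load 2 — point force P=-12 kN at a=8/5 m (b=L-a=12/5):
  R_A = Pb²(3a+b)/L³ = (-12)·(12/5)²·(3·(8/5)+(12/5))/4³ = -972/125 kN
  M_A = Pab²/L² = (-12)·(8/5)·(12/5)²/4² = -864/125 kN·m
  R_B = Pa²(a+3b)/L³ = (-12)·(8/5)²·((8/5)+3·(12/5))/4³ = -528/125 kN
  M_B = -Pa²b/L² = -(-12)·(8/5)²·(12/5)/4² = 576/125 kN·m
Superposition: R_A = 303/125 kN, M_A = 808/375 kN·m, R_B = 2447/125 kN, M_B = -1124/125 kN·m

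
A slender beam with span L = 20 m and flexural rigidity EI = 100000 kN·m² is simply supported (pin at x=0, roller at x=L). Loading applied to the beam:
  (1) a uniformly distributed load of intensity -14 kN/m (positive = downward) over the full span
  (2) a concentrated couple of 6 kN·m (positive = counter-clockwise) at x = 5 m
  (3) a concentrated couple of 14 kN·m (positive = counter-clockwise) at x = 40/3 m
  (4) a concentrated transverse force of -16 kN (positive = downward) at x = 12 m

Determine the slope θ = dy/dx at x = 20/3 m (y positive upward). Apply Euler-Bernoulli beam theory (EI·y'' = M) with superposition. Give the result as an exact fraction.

θ(20/3) = 3981883/162000000 rad

Load 1 — uniform load w=-14 kN/m over full span:
  θ_1 = -w(L³-6Lx²+4x³)/(24EI) = -(-14)·(20³-6·20·(20/3)²+4·(20/3)³)/(24·100000) = 91/4050 rad
Load 2 — applied couple M₀=6 kN·m at a=5 m (b=L-a=15):
  θ_2 = (M₀x²/(2L)-M₀(x-a)+C₁)/EI  [x>a] with C₁=M₀(3b²-L²)/(6L)=55/4 = (6·(20/3)²/(2·20)-6·((20/3)-5)+(55/4))/100000 = 1/9600 rad
Load 3 — applied couple M₀=14 kN·m at a=40/3 m (b=L-a=20/3):
  θ_3 = (M₀x²/(2L)+C₁)/EI  [x≤a] with C₁=M₀(3b²-L²)/(6L)=-280/9 = (14·(20/3)²/(2·20)+(-280/9))/100000 = -7/45000 rad
Load 4 — point force P=-16 kN at a=12 m (b=L-a=8):
  θ_4 = -Pb(L²-b²-3x²)/(6LEI)  [x≤a] = -(-16)·8·(20²-8²-3·(20/3)²)/(6·20·100000) = 304/140625 rad
Superposition: θ = Σ θ_i = 3981883/162000000 rad ≈ 0.024580 rad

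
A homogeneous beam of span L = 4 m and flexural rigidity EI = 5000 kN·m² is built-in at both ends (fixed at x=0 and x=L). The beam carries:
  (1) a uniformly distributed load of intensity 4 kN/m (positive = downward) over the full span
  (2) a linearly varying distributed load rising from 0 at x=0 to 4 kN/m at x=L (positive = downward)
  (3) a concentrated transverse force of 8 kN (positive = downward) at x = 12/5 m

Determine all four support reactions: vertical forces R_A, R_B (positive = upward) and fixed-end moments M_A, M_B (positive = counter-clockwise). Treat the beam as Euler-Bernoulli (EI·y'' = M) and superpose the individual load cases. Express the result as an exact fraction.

Load 1 — uniform load w=4 kN/m over full span:
  R_A = wL/2 = 4·4/2 = 8 kN
  M_A = wL²/12 = 4·4²/12 = 16/3 kN·m
  R_B = wL/2 = 4·4/2 = 8 kN
  M_B = -wL²/12 = -4·4²/12 = -16/3 kN·m
Load 2 — triangular load w₀=4 kN/m (0→w₀ over full span):
  R_A = 3w₀L/20 = 3·4·4/20 = 12/5 kN
  M_A = w₀L²/30 = 4·4²/30 = 32/15 kN·m
  R_B = 7w₀L/20 = 7·4·4/20 = 28/5 kN
  M_B = -w₀L²/20 = -4·4²/20 = -16/5 kN·m
Load 3 — point force P=8 kN at a=12/5 m (b=L-a=8/5):
  R_A = Pb²(3a+b)/L³ = 8·(8/5)²·(3·(12/5)+(8/5))/4³ = 352/125 kN
  M_A = Pab²/L² = 8·(12/5)·(8/5)²/4² = 384/125 kN·m
  R_B = Pa²(a+3b)/L³ = 8·(12/5)²·((12/5)+3·(8/5))/4³ = 648/125 kN
  M_B = -Pa²b/L² = -8·(12/5)²·(8/5)/4² = -576/125 kN·m
Superposition: R_A = 1652/125 kN, M_A = 3952/375 kN·m, R_B = 2348/125 kN, M_B = -4928/375 kN·m

R_A = 1652/125 kN, M_A = 3952/375 kN·m, R_B = 2348/125 kN, M_B = -4928/375 kN·m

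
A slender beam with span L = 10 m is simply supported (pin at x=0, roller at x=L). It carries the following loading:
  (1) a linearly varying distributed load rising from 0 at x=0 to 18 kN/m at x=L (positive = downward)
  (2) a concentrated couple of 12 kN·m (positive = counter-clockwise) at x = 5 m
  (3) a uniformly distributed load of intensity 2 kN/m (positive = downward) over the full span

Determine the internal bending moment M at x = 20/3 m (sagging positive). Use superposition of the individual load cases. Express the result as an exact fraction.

M(20/3) = 388/3 kN·m

Load 1 — triangular load w₀=18 kN/m (0→w₀ over full span):
  M_1 = w₀Lx/6 - w₀x³/(6L) = 18·10·(20/3)/6 - 18·(20/3)³/(6·10) = 1000/9 kN·m
Load 2 — applied couple M₀=12 kN·m at a=5 m (b=L-a=5):
  M_2 = M₀x/L - M₀  [x>a] = 12·(20/3)/10 - 12 = -4 kN·m
Load 3 — uniform load w=2 kN/m over full span:
  M_3 = wx(L-x)/2 = 2·(20/3)·(10-(20/3))/2 = 200/9 kN·m
Superposition: M = Σ M_i = 388/3 kN·m ≈ 129.333333 kN·m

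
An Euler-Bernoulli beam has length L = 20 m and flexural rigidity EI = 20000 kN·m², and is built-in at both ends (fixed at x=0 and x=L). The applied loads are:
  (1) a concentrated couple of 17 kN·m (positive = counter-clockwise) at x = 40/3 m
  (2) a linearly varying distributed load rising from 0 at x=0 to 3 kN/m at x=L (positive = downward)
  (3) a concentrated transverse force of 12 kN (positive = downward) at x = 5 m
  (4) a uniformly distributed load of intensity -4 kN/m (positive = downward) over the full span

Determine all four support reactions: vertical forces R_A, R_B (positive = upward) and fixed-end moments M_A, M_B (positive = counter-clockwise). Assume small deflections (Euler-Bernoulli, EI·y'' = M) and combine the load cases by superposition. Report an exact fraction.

Load 1 — applied couple M₀=17 kN·m at a=40/3 m (b=L-a=20/3):
  R_A = 6M₀ab/L³ = 6·17·(40/3)·(20/3)/20³ = 17/15 kN
  M_A = M₀b(2a-b)/L² = 17·(20/3)·(2·(40/3)-(20/3))/20² = 17/3 kN·m
  R_B = -6M₀ab/L³ = -6·17·(40/3)·(20/3)/20³ = -17/15 kN
  M_B = M₀a(2b-a)/L² = 17·(40/3)·(2·(20/3)-(40/3))/20² = 0 kN·m
Load 2 — triangular load w₀=3 kN/m (0→w₀ over full span):
  R_A = 3w₀L/20 = 3·3·20/20 = 9 kN
  M_A = w₀L²/30 = 3·20²/30 = 40 kN·m
  R_B = 7w₀L/20 = 7·3·20/20 = 21 kN
  M_B = -w₀L²/20 = -3·20²/20 = -60 kN·m
Load 3 — point force P=12 kN at a=5 m (b=L-a=15):
  R_A = Pb²(3a+b)/L³ = 12·15²·(3·5+15)/20³ = 81/8 kN
  M_A = Pab²/L² = 12·5·15²/20² = 135/4 kN·m
  R_B = Pa²(a+3b)/L³ = 12·5²·(5+3·15)/20³ = 15/8 kN
  M_B = -Pa²b/L² = -12·5²·15/20² = -45/4 kN·m
Load 4 — uniform load w=-4 kN/m over full span:
  R_A = wL/2 = (-4)·20/2 = -40 kN
  M_A = wL²/12 = (-4)·20²/12 = -400/3 kN·m
  R_B = wL/2 = (-4)·20/2 = -40 kN
  M_B = -wL²/12 = -(-4)·20²/12 = 400/3 kN·m
Superposition: R_A = -2369/120 kN, M_A = -647/12 kN·m, R_B = -2191/120 kN, M_B = 745/12 kN·m

R_A = -2369/120 kN, M_A = -647/12 kN·m, R_B = -2191/120 kN, M_B = 745/12 kN·m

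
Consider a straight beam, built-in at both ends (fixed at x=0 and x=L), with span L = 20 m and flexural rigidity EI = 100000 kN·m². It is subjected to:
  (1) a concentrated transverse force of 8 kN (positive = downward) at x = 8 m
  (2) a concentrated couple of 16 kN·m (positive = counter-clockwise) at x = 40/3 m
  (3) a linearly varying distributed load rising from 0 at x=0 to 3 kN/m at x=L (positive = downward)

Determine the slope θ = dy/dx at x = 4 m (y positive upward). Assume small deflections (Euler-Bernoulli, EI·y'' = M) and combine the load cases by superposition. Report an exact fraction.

Load 1 — point force P=8 kN at a=8 m (b=L-a=12):
  θ_1 = -Pb²x(2aL-(3a+b)x)/(2L³EI)  [x≤a] = -8·12²·4·(2·8·20-(3·8+12)·4)/(2·20³·100000) = -198/390625 rad
Load 2 — applied couple M₀=16 kN·m at a=40/3 m (b=L-a=20/3):
  θ_2 = (R_Ax²/2 - M_Ax)/EI  [x≤a] with R_A=16/15, M_A=16/3 = ((16/15)·4²/2 - (16/3)·4)/100000 = -2/15625 rad
Load 3 — triangular load w₀=3 kN/m (0→w₀ over full span):
  θ_3 = -w₀(2x(L-x)(L-2x)(x+2L)+x²(L-x)²)/(120LEI) = -3·(2·4·(20-4)·(20-2·4)·(4+2·20)+4²·(20-4)²)/(120·20·100000) = -14/15625 rad
Superposition: θ = Σ θ_i = -598/390625 rad ≈ -0.001531 rad

θ(4) = -598/390625 rad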